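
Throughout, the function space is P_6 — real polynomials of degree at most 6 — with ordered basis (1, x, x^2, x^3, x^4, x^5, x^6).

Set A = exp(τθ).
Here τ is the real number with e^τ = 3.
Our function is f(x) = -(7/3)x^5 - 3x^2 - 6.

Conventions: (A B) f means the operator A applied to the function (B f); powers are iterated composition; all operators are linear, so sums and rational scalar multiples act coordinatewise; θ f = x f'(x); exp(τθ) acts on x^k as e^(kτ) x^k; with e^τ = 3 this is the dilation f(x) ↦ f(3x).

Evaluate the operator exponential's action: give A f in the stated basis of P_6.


exp(τθ) x^k = e^(kτ) x^k; with e^τ = 3 this sends x^k to 3^k x^k
x^2 ↦ 9 x^2
x^5 ↦ 243 x^5
applying this coordinatewise to f: exp(τθ) f = -567x^5 - 27x^2 - 6

the image equals g(x) = -567x^5 - 27x^2 - 6


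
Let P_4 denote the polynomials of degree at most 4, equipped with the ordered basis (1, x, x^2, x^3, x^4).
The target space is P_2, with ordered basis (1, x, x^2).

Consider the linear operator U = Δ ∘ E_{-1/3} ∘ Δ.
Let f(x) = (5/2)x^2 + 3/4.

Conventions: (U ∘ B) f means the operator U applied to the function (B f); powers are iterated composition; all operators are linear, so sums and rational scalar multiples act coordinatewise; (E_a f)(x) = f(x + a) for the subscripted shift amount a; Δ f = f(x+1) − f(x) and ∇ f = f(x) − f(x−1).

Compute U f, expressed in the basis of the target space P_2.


Δ f = 5x + 5/2
E_{-1/3} Δ f = 5x + 5/6
Δ E_{-1/3} Δ f = 5

the image equals g(x) = 5


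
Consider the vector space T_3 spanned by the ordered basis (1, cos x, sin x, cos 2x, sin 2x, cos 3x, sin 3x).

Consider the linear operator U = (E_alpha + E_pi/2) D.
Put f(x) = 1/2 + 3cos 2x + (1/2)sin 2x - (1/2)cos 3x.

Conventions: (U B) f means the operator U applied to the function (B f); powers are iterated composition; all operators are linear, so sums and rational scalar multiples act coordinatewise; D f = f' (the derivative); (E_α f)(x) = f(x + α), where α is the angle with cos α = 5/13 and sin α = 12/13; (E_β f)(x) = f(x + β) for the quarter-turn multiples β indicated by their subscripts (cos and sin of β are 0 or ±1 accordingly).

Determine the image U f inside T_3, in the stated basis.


the result is g(x) = -(1008/169)cos 2x + (1608/169)sin 2x - (9075/4394)cos 3x - (6105/4394)sin 3x

D f = cos 2x - 6sin 2x + (3/2)sin 3x
E_alpha D f = -(839/169)cos 2x + (594/169)sin 2x - (1242/2197)cos 3x - (6105/4394)sin 3x
E_pi/2 D f = -cos 2x + 6sin 2x - (3/2)cos 3x
(E_alpha + E_pi/2) D f = -(1008/169)cos 2x + (1608/169)sin 2x - (9075/4394)cos 3x - (6105/4394)sin 3x


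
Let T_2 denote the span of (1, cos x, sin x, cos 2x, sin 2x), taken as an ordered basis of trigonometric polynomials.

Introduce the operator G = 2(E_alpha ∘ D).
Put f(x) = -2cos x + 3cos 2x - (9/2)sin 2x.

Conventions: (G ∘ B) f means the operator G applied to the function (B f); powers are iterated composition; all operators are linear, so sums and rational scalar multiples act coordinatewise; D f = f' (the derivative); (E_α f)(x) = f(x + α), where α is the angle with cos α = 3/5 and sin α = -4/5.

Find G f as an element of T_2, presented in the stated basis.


D f = 2sin x - 9cos 2x - 6sin 2x
E_alpha D f = -(8/5)cos x + (6/5)sin x + (207/25)cos 2x - (174/25)sin 2x
(2(E_alpha ∘ D)) f = -(16/5)cos x + (12/5)sin x + (414/25)cos 2x - (348/25)sin 2x

the result is g(x) = -(16/5)cos x + (12/5)sin x + (414/25)cos 2x - (348/25)sin 2x


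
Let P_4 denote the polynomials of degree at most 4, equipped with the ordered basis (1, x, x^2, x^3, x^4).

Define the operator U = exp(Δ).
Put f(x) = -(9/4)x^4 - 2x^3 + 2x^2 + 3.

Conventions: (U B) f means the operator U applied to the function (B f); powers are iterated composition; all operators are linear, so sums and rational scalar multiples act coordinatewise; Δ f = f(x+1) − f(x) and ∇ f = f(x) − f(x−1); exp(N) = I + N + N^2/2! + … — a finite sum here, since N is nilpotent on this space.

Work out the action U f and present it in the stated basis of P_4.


order-1 term: -9x^3 - (39/2)x^2 - 11x - 9/4
order-2 term: -(27/2)x^2 - 33x - 79/4
order-3 term: -9x - 31/2
order-4 term: -9/4
the series for exp(Δ) f terminates at order 4
exp(Δ) f = -(9/4)x^4 - 11x^3 - 31x^2 - 53x - 147/4

the image equals g(x) = -(9/4)x^4 - 11x^3 - 31x^2 - 53x - 147/4


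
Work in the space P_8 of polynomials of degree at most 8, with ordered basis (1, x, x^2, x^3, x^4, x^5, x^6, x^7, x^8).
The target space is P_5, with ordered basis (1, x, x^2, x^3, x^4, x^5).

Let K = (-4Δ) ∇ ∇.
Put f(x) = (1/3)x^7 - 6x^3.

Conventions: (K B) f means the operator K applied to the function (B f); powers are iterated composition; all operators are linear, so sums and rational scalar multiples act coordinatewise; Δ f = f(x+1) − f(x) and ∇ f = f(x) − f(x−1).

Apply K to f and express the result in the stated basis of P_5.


the result is g(x) = -280x^4 + 560x^3 - 840x^2 + 560x - 24

∇ f = (7/3)x^6 - 7x^5 + (35/3)x^4 - (35/3)x^3 - 11x^2 + (47/3)x - 17/3
∇ ∇ f = 14x^5 - 70x^4 + (490/3)x^3 - 210x^2 + (326/3)x - 6
Δ (∇ ∇) f = 70x^4 - 140x^3 + 210x^2 - 140x + 6
(-4Δ) (∇ ∇) f = -280x^4 + 560x^3 - 840x^2 + 560x - 24


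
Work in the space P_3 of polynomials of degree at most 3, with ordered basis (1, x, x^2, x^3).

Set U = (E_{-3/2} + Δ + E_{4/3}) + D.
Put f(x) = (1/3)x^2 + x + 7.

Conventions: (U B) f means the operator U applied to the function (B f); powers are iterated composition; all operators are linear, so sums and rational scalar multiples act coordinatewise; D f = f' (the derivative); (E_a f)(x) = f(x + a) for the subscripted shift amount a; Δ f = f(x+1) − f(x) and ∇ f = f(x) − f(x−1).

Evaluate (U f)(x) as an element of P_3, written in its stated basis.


the result is g(x) = (2/3)x^2 + (29/9)x + 1891/108

E_{-3/2} f = (1/3)x^2 + 25/4
Δ f = (2/3)x + 4/3
E_{4/3} f = (1/3)x^2 + (17/9)x + 241/27
(E_{-3/2} + Δ + E_{4/3}) f = (2/3)x^2 + (23/9)x + 1783/108
D f = (2/3)x + 1
((E_{-3/2} + Δ + E_{4/3}) + D) f = (2/3)x^2 + (29/9)x + 1891/108


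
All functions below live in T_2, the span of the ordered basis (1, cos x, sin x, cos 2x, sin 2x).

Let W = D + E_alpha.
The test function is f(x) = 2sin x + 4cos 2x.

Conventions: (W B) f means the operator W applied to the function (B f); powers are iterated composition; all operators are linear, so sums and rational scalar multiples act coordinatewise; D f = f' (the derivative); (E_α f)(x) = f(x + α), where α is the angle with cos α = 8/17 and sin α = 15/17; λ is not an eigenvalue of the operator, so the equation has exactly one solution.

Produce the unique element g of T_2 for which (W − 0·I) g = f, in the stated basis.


write g with unknown coordinates in the stated basis and equate coefficients in (W − 0·I) g = f
solving from the highest basis element down gives g = -cos x + (1/4)sin x - (644/2405)cos 2x + (3272/2405)sin 2x
check: W g = 2sin x + 4cos 2x
so W g − 0·g = 2sin x + 4cos 2x = f ✓

the image equals g(x) = -cos x + (1/4)sin x - (644/2405)cos 2x + (3272/2405)sin 2x


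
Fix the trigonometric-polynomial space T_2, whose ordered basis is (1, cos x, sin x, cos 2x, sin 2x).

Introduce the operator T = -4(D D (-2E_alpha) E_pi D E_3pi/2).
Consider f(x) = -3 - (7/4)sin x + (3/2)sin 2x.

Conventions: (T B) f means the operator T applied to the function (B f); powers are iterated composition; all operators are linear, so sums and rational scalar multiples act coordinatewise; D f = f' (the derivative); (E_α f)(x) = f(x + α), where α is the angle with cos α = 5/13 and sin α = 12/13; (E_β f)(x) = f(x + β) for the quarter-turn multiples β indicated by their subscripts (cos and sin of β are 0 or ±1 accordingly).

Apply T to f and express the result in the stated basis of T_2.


E_3pi/2 f = -3 + (7/4)cos x - (3/2)sin 2x
D E_3pi/2 f = -(7/4)sin x - 3cos 2x
E_pi D E_3pi/2 f = (7/4)sin x - 3cos 2x
E_alpha (E_pi D E_3pi/2) f = (21/13)cos x + (35/52)sin x + (357/169)cos 2x + (360/169)sin 2x
(-2E_alpha) (E_pi D E_3pi/2) f = -(42/13)cos x - (35/26)sin x - (714/169)cos 2x - (720/169)sin 2x
D (-2E_alpha) (E_pi D E_3pi/2) f = -(35/26)cos x + (42/13)sin x - (1440/169)cos 2x + (1428/169)sin 2x
D (D (-2E_alpha) E_pi D E_3pi/2) f = (42/13)cos x + (35/26)sin x + (2856/169)cos 2x + (2880/169)sin 2x
(-4(D D (-2E_alpha) E_pi D E_3pi/2)) f = -(168/13)cos x - (70/13)sin x - (11424/169)cos 2x - (11520/169)sin 2x

the image equals g(x) = -(168/13)cos x - (70/13)sin x - (11424/169)cos 2x - (11520/169)sin 2x


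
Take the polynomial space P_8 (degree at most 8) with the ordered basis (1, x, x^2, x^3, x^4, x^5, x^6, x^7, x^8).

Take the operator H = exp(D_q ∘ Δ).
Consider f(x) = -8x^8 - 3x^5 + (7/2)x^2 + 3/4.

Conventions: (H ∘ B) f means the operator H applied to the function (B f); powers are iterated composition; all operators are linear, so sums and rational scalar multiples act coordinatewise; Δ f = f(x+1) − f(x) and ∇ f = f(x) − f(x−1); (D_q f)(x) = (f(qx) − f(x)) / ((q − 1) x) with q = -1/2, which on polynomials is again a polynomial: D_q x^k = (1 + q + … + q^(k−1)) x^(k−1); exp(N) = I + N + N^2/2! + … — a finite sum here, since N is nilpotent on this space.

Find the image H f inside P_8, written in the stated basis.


g(x) = -8x^8 - 43x^6 - 150x^5 - (6347/16)x^4 - (6325/8)x^3 - (28471/16)x^2 - (54131/32)x - 114101/32

order-1 term: -43x^6 - 147x^5 - 308x^4 - (2875/8)x^3 - (717/2)x^2 - 127x - 72
order-2 term: -(1419/16)x^4 - (1725/4)x^3 - (5343/4)x^2 - (40329/32)x - 32161/16
order-3 term: -(1419/16)x^2 - (4869/16)x - 1440
order-4 term: -1419/32
the series for exp(D_q ∘ Δ) f terminates at order 4
exp(D_q ∘ Δ) f = -8x^8 - 43x^6 - 150x^5 - (6347/16)x^4 - (6325/8)x^3 - (28471/16)x^2 - (54131/32)x - 114101/32


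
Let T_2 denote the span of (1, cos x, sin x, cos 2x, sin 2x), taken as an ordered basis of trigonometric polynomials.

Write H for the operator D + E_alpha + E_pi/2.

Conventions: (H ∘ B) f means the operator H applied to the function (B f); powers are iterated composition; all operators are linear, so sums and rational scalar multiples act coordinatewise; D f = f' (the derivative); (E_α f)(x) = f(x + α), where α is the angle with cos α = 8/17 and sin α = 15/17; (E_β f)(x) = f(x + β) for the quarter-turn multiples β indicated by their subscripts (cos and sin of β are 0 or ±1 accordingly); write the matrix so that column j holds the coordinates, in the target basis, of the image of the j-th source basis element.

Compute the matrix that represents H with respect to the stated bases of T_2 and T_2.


image of 1: 2
image of cos x: (8/17)cos x - (49/17)sin x
image of sin x: (49/17)cos x + (8/17)sin x
image of cos 2x: -(450/289)cos 2x - (818/289)sin 2x
image of sin 2x: (818/289)cos 2x - (450/289)sin 2x
each image's coordinates form column j of the matrix

the matrix is [[2, 0, 0, 0, 0]; [0, 8/17, 49/17, 0, 0]; [0, -49/17, 8/17, 0, 0]; [0, 0, 0, -450/289, 818/289]; [0, 0, 0, -818/289, -450/289]] (rows listed top to bottom)


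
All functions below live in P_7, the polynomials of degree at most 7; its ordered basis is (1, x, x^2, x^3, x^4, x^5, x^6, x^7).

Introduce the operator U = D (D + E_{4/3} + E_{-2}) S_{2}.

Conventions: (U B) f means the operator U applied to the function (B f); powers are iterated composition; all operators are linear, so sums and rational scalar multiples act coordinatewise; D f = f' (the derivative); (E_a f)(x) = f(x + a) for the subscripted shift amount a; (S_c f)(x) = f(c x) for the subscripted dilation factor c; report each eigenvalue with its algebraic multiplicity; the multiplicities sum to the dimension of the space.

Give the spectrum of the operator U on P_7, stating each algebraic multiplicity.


image of 1: 0
image of x: 4
image of x^2: 16x + 8/3
image of x^3: 48x^2 + 16x + 416/3
image of x^4: 128x^3 + 64x^2 + (3328/3)x - 9728/27
image of x^5: 320x^4 + (640/3)x^3 + (16640/3)x^2 - (97280/27)x + 248320/81
image of x^6: 768x^5 + 640x^4 + (66560/3)x^3 - (194560/9)x^2 + (993280/27)x - 864256/81
image of x^7: 1792x^6 + 1792x^5 + (232960/3)x^4 - (2723840/27)x^3 + (6952960/27)x^2 - (12099584/81)x + 45473792/729
the matrix is upper triangular; its diagonal is (0, 0, 0, 0, 0, 0, 0, 0)
for a triangular matrix the eigenvalues are the diagonal entries, with algebraic multiplicity their repetition count

λ = 0 (multiplicity 8)


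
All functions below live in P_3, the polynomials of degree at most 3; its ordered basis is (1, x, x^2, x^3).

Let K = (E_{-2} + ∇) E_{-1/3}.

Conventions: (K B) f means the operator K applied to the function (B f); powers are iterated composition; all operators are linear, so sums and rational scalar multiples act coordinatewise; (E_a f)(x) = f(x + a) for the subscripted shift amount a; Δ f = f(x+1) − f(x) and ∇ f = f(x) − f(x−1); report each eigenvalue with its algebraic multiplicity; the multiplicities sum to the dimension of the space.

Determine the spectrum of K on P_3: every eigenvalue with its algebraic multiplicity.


image of 1: 1
image of x: x - 4/3
image of x^2: x^2 - (8/3)x + 34/9
image of x^3: x^3 - 4x^2 + (34/3)x - 280/27
the matrix is upper triangular; its diagonal is (1, 1, 1, 1)
for a triangular matrix the eigenvalues are the diagonal entries, with algebraic multiplicity their repetition count

λ = 1 (multiplicity 4)


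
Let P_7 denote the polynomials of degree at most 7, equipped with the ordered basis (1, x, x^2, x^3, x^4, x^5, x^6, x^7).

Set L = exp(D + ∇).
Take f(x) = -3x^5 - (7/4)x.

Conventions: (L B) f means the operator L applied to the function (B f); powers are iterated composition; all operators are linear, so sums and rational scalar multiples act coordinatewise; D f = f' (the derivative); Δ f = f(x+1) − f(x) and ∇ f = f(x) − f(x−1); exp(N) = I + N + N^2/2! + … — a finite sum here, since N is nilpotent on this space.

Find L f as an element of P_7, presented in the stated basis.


order-1 term: -30x^4 + 30x^3 - 30x^2 + 15x - 13/2
order-2 term: -120x^3 + 180x^2 - 165x + 60
order-3 term: -240x^2 + 360x - 210
order-4 term: -240x + 240
order-5 term: -96
the series for exp(D + ∇) f terminates at order 5
exp(D + ∇) f = -3x^5 - 30x^4 - 90x^3 - 90x^2 - (127/4)x - 25/2

the image equals g(x) = -3x^5 - 30x^4 - 90x^3 - 90x^2 - (127/4)x - 25/2


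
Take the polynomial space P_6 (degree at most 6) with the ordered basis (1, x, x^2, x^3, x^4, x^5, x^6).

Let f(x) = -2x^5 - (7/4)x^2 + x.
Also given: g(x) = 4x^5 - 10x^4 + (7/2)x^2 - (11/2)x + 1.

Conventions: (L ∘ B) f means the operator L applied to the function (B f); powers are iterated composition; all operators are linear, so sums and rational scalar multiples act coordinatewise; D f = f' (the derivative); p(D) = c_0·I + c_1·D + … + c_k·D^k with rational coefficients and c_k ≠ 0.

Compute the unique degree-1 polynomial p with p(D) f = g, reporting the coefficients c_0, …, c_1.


D^0 f = -2x^5 - (7/4)x^2 + x
D^1 f = -10x^4 - (7/2)x + 1
matching coefficients of g against c_0 f + c_1 Df + … from the top degree down determines the c_i
solution: c_0 = -2, c_1 = 1

c_0 = -2, c_1 = 1


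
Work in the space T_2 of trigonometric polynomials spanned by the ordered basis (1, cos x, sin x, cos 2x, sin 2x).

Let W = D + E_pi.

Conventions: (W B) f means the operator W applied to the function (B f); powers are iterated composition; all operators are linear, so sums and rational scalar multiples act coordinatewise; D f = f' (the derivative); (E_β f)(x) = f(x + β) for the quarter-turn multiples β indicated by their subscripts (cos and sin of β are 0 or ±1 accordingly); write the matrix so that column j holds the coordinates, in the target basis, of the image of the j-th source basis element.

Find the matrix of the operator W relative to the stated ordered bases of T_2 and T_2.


the matrix is [[1, 0, 0, 0, 0]; [0, -1, 1, 0, 0]; [0, -1, -1, 0, 0]; [0, 0, 0, 1, 2]; [0, 0, 0, -2, 1]] (rows listed top to bottom)

image of 1: 1
image of cos x: -cos x - sin x
image of sin x: cos x - sin x
image of cos 2x: cos 2x - 2sin 2x
image of sin 2x: 2cos 2x + sin 2x
each image's coordinates form column j of the matrix


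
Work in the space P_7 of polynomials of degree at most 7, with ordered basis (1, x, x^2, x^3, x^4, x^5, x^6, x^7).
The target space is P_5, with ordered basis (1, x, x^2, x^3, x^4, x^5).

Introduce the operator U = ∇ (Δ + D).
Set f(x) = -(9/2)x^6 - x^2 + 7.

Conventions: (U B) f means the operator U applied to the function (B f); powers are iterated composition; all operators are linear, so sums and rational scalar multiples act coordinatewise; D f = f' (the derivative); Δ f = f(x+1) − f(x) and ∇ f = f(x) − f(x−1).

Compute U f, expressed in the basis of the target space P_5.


g(x) = -270x^4 + 270x^3 - 405x^2 + 135x - 40

Δ f = -27x^5 - (135/2)x^4 - 90x^3 - (135/2)x^2 - 29x - 11/2
D f = -27x^5 - 2x
(Δ + D) f = -54x^5 - (135/2)x^4 - 90x^3 - (135/2)x^2 - 31x - 11/2
∇ (Δ + D) f = -270x^4 + 270x^3 - 405x^2 + 135x - 40


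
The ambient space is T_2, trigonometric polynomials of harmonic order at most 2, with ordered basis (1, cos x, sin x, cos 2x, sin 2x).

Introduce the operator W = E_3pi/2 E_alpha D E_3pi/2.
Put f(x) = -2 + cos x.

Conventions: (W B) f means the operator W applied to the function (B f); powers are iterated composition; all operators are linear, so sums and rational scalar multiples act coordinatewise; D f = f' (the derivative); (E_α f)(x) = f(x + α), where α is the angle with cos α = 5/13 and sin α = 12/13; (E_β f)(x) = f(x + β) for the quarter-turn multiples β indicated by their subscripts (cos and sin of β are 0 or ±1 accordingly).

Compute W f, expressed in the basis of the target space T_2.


E_3pi/2 f = -2 + sin x
D E_3pi/2 f = cos x
E_alpha D E_3pi/2 f = (5/13)cos x - (12/13)sin x
E_3pi/2 E_alpha D E_3pi/2 f = (12/13)cos x + (5/13)sin x

g(x) = (12/13)cos x + (5/13)sin x


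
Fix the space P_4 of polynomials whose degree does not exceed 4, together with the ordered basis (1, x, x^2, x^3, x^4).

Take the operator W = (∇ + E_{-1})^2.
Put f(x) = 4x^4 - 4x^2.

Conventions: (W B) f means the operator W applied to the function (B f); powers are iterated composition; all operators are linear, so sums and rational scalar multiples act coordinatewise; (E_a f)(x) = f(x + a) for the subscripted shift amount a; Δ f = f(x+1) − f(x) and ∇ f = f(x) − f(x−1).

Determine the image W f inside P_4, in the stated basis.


∇ f = 16x^3 - 24x^2 + 8x
E_{-1} f = 4x^4 - 16x^3 + 20x^2 - 8x
(∇ + E_{-1}) f = 4x^4 - 4x^2
∇ (∇ + E_{-1}) f = 16x^3 - 24x^2 + 8x
E_{-1} (∇ + E_{-1}) f = 4x^4 - 16x^3 + 20x^2 - 8x
(∇ + E_{-1}) (∇ + E_{-1}) f = 4x^4 - 4x^2

g(x) = 4x^4 - 4x^2


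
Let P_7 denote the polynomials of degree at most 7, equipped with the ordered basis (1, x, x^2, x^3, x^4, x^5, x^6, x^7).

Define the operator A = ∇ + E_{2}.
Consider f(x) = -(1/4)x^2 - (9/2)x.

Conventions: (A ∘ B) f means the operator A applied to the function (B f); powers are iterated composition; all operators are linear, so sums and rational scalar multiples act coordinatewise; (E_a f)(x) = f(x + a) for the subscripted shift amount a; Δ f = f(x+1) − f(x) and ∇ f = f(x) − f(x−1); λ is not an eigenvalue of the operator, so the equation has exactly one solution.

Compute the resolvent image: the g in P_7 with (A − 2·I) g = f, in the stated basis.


the result is g(x) = (1/4)x^2 + 6x + 75/4

write g with unknown coordinates in the stated basis and equate coefficients in (A − 2·I) g = f
solving from the highest basis element down gives g = (1/4)x^2 + 6x + 75/4
check: A g = (1/4)x^2 + (15/2)x + 75/2
so A g − 2·g = -(1/4)x^2 - (9/2)x = f ✓


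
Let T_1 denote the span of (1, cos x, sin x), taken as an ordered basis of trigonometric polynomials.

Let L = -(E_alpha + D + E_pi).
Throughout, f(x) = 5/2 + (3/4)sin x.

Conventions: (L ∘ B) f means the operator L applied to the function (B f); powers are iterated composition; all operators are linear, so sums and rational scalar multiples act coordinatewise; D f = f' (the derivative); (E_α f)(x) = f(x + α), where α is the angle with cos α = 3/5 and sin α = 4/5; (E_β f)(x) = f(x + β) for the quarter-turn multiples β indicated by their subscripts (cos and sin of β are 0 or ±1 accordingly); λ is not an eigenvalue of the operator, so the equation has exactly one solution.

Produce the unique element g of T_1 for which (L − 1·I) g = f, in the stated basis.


the image equals g(x) = -5/6 + (3/8)cos x - (1/8)sin x

write g with unknown coordinates in the stated basis and equate coefficients in (L − 1·I) g = f
solving from the highest basis element down gives g = -5/6 + (3/8)cos x - (1/8)sin x
check: L g = 5/3 + (3/8)cos x + (5/8)sin x
so L g − 1·g = 5/2 + (3/4)sin x = f ✓


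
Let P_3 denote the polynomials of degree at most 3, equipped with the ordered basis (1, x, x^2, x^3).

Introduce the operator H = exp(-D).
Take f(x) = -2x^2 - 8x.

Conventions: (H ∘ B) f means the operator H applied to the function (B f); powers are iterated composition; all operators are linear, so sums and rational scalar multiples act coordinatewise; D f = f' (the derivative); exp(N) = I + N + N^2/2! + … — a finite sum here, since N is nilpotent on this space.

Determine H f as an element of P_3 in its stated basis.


order-1 term: 4x + 8
order-2 term: -2
the series for exp(-D) f terminates at order 2
exp(-D) f = -2x^2 - 4x + 6

the image equals g(x) = -2x^2 - 4x + 6


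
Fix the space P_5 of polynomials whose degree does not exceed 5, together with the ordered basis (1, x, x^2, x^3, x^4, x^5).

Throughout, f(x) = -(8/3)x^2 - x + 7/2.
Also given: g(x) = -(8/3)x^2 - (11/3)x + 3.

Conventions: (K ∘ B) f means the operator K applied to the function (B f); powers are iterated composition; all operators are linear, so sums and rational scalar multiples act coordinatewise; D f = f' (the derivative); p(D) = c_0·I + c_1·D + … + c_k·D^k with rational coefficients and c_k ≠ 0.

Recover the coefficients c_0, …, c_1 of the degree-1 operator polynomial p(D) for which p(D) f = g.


D^0 f = -(8/3)x^2 - x + 7/2
D^1 f = -(16/3)x - 1
matching coefficients of g against c_0 f + c_1 Df + … from the top degree down determines the c_i
solution: c_0 = 1, c_1 = 1/2

p(D) = I + (1/2)·D, i.e. c_0 = 1, c_1 = 1/2


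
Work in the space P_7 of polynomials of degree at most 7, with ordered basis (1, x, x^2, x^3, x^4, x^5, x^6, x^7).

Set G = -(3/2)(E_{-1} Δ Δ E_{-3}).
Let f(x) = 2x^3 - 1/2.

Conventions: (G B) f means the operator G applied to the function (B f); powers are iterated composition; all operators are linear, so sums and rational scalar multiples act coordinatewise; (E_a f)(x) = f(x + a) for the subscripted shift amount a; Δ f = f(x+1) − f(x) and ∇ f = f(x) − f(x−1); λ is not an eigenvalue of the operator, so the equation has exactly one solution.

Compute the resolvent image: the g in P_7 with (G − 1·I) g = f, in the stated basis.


write g with unknown coordinates in the stated basis and equate coefficients in (G − 1·I) g = f
solving from the highest basis element down gives g = -2x^3 + 18x - 107/2
check: G g = 18x - 54
so G g − 1·g = 2x^3 - 1/2 = f ✓

the image equals g(x) = -2x^3 + 18x - 107/2


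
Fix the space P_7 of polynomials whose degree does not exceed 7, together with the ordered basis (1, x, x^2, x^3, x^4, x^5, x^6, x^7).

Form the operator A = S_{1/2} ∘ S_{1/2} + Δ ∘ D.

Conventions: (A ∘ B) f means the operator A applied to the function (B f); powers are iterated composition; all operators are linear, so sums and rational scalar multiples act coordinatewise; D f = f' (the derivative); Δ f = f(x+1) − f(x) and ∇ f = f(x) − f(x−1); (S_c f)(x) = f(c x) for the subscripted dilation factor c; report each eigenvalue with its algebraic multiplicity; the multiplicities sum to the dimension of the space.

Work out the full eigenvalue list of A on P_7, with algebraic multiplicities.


image of 1: 1
image of x: (1/4)x
image of x^2: (1/16)x^2 + 2
image of x^3: (1/64)x^3 + 6x + 3
image of x^4: (1/256)x^4 + 12x^2 + 12x + 4
image of x^5: (1/1024)x^5 + 20x^3 + 30x^2 + 20x + 5
image of x^6: (1/4096)x^6 + 30x^4 + 60x^3 + 60x^2 + 30x + 6
image of x^7: (1/16384)x^7 + 42x^5 + 105x^4 + 140x^3 + 105x^2 + 42x + 7
the matrix is upper triangular; its diagonal is (1, 1/4, 1/16, 1/64, 1/256, 1/1024, 1/4096, 1/16384)
for a triangular matrix the eigenvalues are the diagonal entries, with algebraic multiplicity their repetition count

λ = 1/16384 (multiplicity 1), λ = 1/4096 (multiplicity 1), λ = 1/1024 (multiplicity 1), λ = 1/256 (multiplicity 1), λ = 1/64 (multiplicity 1), λ = 1/16 (multiplicity 1), λ = 1/4 (multiplicity 1), λ = 1 (multiplicity 1)


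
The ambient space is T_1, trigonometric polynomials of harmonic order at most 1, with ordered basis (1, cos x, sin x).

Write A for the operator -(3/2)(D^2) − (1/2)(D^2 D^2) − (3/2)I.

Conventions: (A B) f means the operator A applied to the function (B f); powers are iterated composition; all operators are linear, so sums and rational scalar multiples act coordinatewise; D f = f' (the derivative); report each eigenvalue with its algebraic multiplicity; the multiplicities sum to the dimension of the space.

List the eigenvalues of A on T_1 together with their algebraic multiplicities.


image of 1: -3/2
image of cos x: -(1/2)cos x
image of sin x: -(1/2)sin x
the matrix is diagonal; its diagonal is (-3/2, -1/2, -1/2)
for a triangular matrix the eigenvalues are the diagonal entries, with algebraic multiplicity their repetition count

λ = -3/2 (multiplicity 1), λ = -1/2 (multiplicity 2)


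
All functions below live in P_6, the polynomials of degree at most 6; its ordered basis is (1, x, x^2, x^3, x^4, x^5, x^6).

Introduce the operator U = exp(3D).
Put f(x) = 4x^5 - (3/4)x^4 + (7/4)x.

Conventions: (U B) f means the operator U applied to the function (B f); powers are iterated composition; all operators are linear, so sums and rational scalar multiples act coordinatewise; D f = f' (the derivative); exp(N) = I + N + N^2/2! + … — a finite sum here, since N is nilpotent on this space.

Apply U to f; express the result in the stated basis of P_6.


the result is g(x) = 4x^5 + (237/4)x^4 + 351x^3 + (2079/2)x^2 + (6163/4)x + 1833/2

order-1 term: 60x^4 - 9x^3 + 21/4
order-2 term: 360x^3 - (81/2)x^2
order-3 term: 1080x^2 - 81x
order-4 term: 1620x - 243/4
order-5 term: 972
the series for exp(3D) f terminates at order 5
exp(3D) f = 4x^5 + (237/4)x^4 + 351x^3 + (2079/2)x^2 + (6163/4)x + 1833/2


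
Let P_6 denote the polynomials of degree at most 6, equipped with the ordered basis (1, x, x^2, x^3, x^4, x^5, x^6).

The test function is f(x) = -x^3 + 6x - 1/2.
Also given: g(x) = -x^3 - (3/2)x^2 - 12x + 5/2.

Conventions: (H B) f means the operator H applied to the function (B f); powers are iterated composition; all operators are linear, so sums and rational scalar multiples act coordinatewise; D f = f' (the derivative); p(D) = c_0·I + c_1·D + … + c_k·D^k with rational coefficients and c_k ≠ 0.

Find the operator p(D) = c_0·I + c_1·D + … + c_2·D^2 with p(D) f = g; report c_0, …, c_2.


D^0 f = -x^3 + 6x - 1/2
D^1 f = -3x^2 + 6
D^2 f = -6x
matching coefficients of g against c_0 f + c_1 Df + … from the top degree down determines the c_i
solution: c_0 = 1, c_1 = 1/2, c_2 = 3

p(D) = I + (1/2)·D + 3·D^2, i.e. c_0 = 1, c_1 = 1/2, c_2 = 3


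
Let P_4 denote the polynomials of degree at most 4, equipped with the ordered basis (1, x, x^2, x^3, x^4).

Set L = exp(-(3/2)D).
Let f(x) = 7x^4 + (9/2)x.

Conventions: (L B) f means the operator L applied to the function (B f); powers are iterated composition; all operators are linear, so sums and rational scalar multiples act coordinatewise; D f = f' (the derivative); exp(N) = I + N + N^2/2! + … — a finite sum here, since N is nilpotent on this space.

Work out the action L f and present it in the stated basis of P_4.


order-1 term: -42x^3 - 27/4
order-2 term: (189/2)x^2
order-3 term: -(189/2)x
order-4 term: 567/16
the series for exp(-(3/2)D) f terminates at order 4
exp(-(3/2)D) f = 7x^4 - 42x^3 + (189/2)x^2 - 90x + 459/16

g(x) = 7x^4 - 42x^3 + (189/2)x^2 - 90x + 459/16


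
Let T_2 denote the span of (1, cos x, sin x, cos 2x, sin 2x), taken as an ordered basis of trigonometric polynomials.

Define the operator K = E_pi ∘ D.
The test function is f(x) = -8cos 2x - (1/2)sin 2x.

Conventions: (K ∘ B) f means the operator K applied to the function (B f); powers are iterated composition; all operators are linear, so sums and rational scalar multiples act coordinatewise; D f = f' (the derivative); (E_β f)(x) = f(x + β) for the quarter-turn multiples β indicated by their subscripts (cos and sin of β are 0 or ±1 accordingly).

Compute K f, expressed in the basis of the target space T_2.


g(x) = -cos 2x + 16sin 2x

D f = -cos 2x + 16sin 2x
E_pi D f = -cos 2x + 16sin 2x


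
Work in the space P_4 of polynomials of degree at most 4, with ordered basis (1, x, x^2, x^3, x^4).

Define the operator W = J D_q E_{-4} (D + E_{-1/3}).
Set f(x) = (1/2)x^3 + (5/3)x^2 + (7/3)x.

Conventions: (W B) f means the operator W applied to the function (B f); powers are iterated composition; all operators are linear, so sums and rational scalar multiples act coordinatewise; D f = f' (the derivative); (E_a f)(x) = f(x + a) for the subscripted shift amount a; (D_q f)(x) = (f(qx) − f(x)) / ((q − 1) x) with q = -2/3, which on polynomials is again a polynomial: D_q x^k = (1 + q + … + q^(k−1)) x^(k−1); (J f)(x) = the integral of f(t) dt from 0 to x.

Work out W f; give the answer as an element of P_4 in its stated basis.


D f = (3/2)x^2 + (10/3)x + 7/3
E_{-1/3} f = (1/2)x^3 + (7/6)x^2 + (25/18)x - 11/18
(D + E_{-1/3}) f = (1/2)x^3 + (8/3)x^2 + (85/18)x + 31/18
E_{-4} (D + E_{-1/3}) f = (1/2)x^3 - (10/3)x^2 + (133/18)x - 13/2
D_q E_{-4} (D + E_{-1/3}) f = (7/18)x^2 - (10/9)x + 133/18
J (D_q E_{-4}) (D + E_{-1/3}) f = (7/54)x^3 - (5/9)x^2 + (133/18)x

the image equals g(x) = (7/54)x^3 - (5/9)x^2 + (133/18)x


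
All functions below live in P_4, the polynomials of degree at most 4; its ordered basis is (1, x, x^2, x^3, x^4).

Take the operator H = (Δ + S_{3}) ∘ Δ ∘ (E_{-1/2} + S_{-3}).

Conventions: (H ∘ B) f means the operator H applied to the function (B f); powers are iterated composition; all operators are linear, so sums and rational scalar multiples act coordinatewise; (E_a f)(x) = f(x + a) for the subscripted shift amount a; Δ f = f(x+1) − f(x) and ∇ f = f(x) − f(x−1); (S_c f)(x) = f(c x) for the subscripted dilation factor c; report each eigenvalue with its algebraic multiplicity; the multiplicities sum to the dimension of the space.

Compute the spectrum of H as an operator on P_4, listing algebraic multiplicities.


image of 1: 0
image of x: -2
image of x^2: 60x + 29
image of x^3: -702x^2 - 399x - 743/4
image of x^4: 8856x^3 + 5358x^2 + 2931x + 1220
the matrix is upper triangular; its diagonal is (0, 0, 0, 0, 0)
for a triangular matrix the eigenvalues are the diagonal entries, with algebraic multiplicity their repetition count

λ = 0 (multiplicity 5)


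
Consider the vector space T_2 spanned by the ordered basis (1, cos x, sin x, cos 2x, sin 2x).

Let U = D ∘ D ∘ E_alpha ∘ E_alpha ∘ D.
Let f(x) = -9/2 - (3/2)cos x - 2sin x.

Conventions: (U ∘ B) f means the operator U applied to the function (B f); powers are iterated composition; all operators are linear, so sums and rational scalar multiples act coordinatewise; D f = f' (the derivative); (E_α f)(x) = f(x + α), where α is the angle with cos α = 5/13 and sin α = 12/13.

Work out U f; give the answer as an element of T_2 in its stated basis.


D f = -2cos x + (3/2)sin x
E_alpha D f = (8/13)cos x + (63/26)sin x
E_alpha E_alpha D f = (418/169)cos x + (123/338)sin x
D E_alpha E_alpha D f = (123/338)cos x - (418/169)sin x
D (D ∘ E_alpha ∘ E_alpha ∘ D) f = -(418/169)cos x - (123/338)sin x

the result is g(x) = -(418/169)cos x - (123/338)sin x


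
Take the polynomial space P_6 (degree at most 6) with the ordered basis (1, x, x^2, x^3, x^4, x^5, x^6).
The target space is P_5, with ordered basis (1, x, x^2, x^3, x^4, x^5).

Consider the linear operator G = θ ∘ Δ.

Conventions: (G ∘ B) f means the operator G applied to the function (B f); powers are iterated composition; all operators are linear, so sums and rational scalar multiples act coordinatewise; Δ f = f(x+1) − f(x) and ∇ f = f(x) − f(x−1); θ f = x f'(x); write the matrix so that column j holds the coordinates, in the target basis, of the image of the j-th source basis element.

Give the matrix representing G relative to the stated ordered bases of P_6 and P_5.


image of 1: 0
image of x: 0
image of x^2: 2x
image of x^3: 6x^2 + 3x
image of x^4: 12x^3 + 12x^2 + 4x
image of x^5: 20x^4 + 30x^3 + 20x^2 + 5x
image of x^6: 30x^5 + 60x^4 + 60x^3 + 30x^2 + 6x
each image's coordinates form column j of the matrix

the matrix is [[0, 0, 0, 0, 0, 0, 0]; [0, 0, 2, 3, 4, 5, 6]; [0, 0, 0, 6, 12, 20, 30]; [0, 0, 0, 0, 12, 30, 60]; [0, 0, 0, 0, 0, 20, 60]; [0, 0, 0, 0, 0, 0, 30]] (rows listed top to bottom)


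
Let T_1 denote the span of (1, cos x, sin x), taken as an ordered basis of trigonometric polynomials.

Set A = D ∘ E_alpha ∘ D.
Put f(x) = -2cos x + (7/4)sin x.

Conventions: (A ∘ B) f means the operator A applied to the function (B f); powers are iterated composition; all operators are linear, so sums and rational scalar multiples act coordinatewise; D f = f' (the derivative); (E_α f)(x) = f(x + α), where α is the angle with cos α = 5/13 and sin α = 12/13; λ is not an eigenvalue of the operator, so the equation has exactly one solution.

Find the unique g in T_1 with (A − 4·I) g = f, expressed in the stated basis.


g(x) = (15/29)cos x - (101/348)sin x

write g with unknown coordinates in the stated basis and equate coefficients in (A − 4·I) g = f
solving from the highest basis element down gives g = (15/29)cos x - (101/348)sin x
check: A g = (2/29)cos x + (205/348)sin x
so A g − 4·g = -2cos x + (7/4)sin x = f ✓


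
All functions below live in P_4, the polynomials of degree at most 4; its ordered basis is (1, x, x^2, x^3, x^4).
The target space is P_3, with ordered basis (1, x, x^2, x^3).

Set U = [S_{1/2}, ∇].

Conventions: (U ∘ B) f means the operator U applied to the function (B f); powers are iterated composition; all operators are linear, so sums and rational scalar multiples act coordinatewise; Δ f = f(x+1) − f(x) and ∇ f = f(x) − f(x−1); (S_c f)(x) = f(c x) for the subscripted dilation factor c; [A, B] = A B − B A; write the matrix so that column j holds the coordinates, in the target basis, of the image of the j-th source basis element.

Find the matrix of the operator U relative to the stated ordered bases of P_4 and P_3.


the matrix is [[0, 1/2, -3/4, 7/8, -15/16]; [0, 0, 1/2, -9/8, 7/4]; [0, 0, 0, 3/8, -9/8]; [0, 0, 0, 0, 1/4]] (rows listed top to bottom)

image of 1: 0
image of x: 1/2
image of x^2: (1/2)x - 3/4
image of x^3: (3/8)x^2 - (9/8)x + 7/8
image of x^4: (1/4)x^3 - (9/8)x^2 + (7/4)x - 15/16
each image's coordinates form column j of the matrix


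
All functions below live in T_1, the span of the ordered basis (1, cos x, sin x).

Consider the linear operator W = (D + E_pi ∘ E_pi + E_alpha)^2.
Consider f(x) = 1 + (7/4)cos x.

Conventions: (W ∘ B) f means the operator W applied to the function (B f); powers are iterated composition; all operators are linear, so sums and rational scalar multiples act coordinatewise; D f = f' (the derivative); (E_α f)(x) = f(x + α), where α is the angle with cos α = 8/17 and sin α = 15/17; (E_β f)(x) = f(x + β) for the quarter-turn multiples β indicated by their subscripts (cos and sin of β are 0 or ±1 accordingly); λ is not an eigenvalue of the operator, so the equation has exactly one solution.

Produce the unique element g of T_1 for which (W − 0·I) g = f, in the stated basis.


write g with unknown coordinates in the stated basis and equate coefficients in (W − 0·I) g = f
solving from the highest basis element down gives g = 1/4 - (2793/37636)cos x + (2800/9409)sin x
check: W g = 1 + (7/4)cos x
so W g − 0·g = 1 + (7/4)cos x = f ✓

g(x) = 1/4 - (2793/37636)cos x + (2800/9409)sin x


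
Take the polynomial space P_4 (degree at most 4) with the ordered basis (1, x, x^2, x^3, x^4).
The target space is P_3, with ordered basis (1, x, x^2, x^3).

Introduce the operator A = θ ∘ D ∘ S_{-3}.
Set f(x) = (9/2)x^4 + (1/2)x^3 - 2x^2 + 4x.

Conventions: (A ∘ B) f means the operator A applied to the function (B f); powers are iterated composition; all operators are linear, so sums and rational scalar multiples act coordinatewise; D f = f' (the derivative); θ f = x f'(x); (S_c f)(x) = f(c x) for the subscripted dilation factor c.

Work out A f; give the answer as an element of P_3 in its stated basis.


S_{-3} f = (729/2)x^4 - (27/2)x^3 - 18x^2 - 12x
D S_{-3} f = 1458x^3 - (81/2)x^2 - 36x - 12
θ D S_{-3} f = 4374x^3 - 81x^2 - 36x

the image equals g(x) = 4374x^3 - 81x^2 - 36x


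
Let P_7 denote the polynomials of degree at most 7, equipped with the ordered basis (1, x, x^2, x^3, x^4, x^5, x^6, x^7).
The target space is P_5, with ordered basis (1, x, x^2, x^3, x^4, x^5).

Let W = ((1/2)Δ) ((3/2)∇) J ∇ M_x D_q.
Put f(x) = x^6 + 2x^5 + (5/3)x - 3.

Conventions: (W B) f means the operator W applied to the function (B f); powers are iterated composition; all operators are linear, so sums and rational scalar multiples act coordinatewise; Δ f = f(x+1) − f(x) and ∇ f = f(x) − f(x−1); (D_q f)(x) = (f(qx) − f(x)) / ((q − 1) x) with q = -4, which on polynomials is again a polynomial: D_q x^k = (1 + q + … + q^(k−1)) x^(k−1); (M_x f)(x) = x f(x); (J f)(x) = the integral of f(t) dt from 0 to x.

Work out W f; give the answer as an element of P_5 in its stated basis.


D_q f = -819x^5 + 410x^4 + 5/3
M_x D_q f = -819x^6 + 410x^5 + (5/3)x
∇ M_x D_q f = -4914x^5 + 14335x^4 - 20480x^3 + 16385x^2 - 6964x + 3692/3
J (∇ M_x D_q) f = -819x^6 + 2867x^5 - 5120x^4 + (16385/3)x^3 - 3482x^2 + (3692/3)x
∇ J (∇ M_x D_q) f = -4914x^5 + 26620x^4 - 65530x^3 + 88060x^2 - 63078x + 56941/3
((3/2)∇) J (∇ M_x D_q) f = -7371x^5 + 39930x^4 - 98295x^3 + 132090x^2 - 94617x + 56941/2
Δ ((3/2)∇) J (∇ M_x D_q) f = -36855x^4 + 86010x^3 - 129015x^2 + 92160x - 28263
((1/2)Δ) ((3/2)∇) J (∇ M_x D_q) f = -(36855/2)x^4 + 43005x^3 - (129015/2)x^2 + 46080x - 28263/2

the result is g(x) = -(36855/2)x^4 + 43005x^3 - (129015/2)x^2 + 46080x - 28263/2


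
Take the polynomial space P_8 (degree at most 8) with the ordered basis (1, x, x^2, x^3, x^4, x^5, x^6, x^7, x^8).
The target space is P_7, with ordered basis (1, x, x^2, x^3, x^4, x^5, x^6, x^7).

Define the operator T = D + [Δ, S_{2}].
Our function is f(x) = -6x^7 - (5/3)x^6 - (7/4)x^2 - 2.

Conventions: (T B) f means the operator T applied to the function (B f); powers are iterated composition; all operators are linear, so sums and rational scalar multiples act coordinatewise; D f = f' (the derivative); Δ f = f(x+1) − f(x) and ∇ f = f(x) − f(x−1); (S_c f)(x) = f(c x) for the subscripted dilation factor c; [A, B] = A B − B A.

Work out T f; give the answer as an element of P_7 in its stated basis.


D f = -42x^6 - 10x^5 - (7/2)x
S_{2} f = -768x^7 - (320/3)x^6 - 7x^2 - 2
Δ S_{2} f = -5376x^6 - 16768x^5 - 28480x^4 - (87040/3)x^3 - 17728x^2 - 6030x - 2645/3
Δ f = -42x^6 - 136x^5 - 235x^4 - (730/3)x^3 - 151x^2 - (111/2)x - 113/12
S_{2} Δ f = -2688x^6 - 4352x^5 - 3760x^4 - (5840/3)x^3 - 604x^2 - 111x - 113/12
[Δ, S_{2}] f = -2688x^6 - 12416x^5 - 24720x^4 - (81200/3)x^3 - 17124x^2 - 5919x - 3489/4
(D + [Δ, S_{2}]) f = -2730x^6 - 12426x^5 - 24720x^4 - (81200/3)x^3 - 17124x^2 - (11845/2)x - 3489/4

g(x) = -2730x^6 - 12426x^5 - 24720x^4 - (81200/3)x^3 - 17124x^2 - (11845/2)x - 3489/4


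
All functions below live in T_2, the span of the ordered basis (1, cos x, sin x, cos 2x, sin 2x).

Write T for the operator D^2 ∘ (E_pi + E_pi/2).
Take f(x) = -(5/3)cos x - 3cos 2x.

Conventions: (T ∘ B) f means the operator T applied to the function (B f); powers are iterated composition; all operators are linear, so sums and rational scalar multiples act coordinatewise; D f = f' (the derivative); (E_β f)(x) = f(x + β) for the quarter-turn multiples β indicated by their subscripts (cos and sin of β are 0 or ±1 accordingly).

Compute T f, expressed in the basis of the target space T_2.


E_pi f = (5/3)cos x - 3cos 2x
E_pi/2 f = (5/3)sin x + 3cos 2x
(E_pi + E_pi/2) f = (5/3)cos x + (5/3)sin x
D (E_pi + E_pi/2) f = (5/3)cos x - (5/3)sin x
D D (E_pi + E_pi/2) f = -(5/3)cos x - (5/3)sin x

g(x) = -(5/3)cos x - (5/3)sin x
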